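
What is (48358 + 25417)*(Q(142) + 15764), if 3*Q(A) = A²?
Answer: 4976566400/3 ≈ 1.6589e+9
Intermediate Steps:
Q(A) = A²/3
(48358 + 25417)*(Q(142) + 15764) = (48358 + 25417)*((⅓)*142² + 15764) = 73775*((⅓)*20164 + 15764) = 73775*(20164/3 + 15764) = 73775*(67456/3) = 4976566400/3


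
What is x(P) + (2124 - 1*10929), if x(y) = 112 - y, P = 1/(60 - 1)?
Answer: -512888/59 ≈ -8693.0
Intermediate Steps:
P = 1/59 ≈ 0.016949
x(P) + (2124 - 1*10929) = (112 - 1*1/59) + (2124 - 1*10929) = (112 - 1/59) + (2124 - 10929) = 6607/59 - 8805 = -512888/59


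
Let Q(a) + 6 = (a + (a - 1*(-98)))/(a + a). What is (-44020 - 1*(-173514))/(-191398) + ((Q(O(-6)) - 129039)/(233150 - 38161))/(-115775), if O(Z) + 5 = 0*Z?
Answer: -7308207790661094/10801953556530125 ≈ -0.67656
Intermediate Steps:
O(Z) = -5 (O(Z) = -5 + 0*Z = -5 + 0 = -5)
Q(a) = -6 + (98 + 2*a)/(2*a) (Q(a) = -6 + (a + (a - 1*(-98)))/(a + a) = -6 + (a + (a + 98))/((2*a)) = -6 + (a + (98 + a))*(1/(2*a)) = -6 + (98 + 2*a)*(1/(2*a)) = -6 + (98 + 2*a)/(2*a))
(-44020 - 1*(-173514))/(-191398) + ((Q(O(-6)) - 129039)/(233150 - 38161))/(-115775) = (-44020 - 1*(-173514))/(-191398) + (((-5 + 49/(-5)) - 129039)/(233150 - 38161))/(-115775) = (-44020 + 173514)*(-1/191398) + (((-5 + 49*(-1/5)) - 129039)/194989)*(-1/115775) = 129494*(-1/191398) + (((-5 - 49/5) - 129039)*(1/194989))*(-1/115775) = -64747/95699 + ((-74/5 - 129039)*(1/194989))*(-1/115775) = -64747/95699 - 645269/5*1/194989*(-1/115775) = -64747/95699 - 645269/974945*(-1/115775) = -64747/95699 + 645269/112874257375 = -7308207790661094/10801953556530125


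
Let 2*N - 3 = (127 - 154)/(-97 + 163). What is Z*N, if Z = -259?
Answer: -14763/44 ≈ -335.52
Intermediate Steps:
N = 57/44 (N = 3/2 + ((127 - 154)/(-97 + 163))/2 = 3/2 + (-27/66)/2 = 3/2 + (-27*1/66)/2 = 3/2 + (½)*(-9/22) = 3/2 - 9/44 = 57/44 ≈ 1.2955)
Z*N = -259*57/44 = -14763/44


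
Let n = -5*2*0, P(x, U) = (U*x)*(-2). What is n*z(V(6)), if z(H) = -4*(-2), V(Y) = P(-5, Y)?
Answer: 0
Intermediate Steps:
P(x, U) = -2*U*x
V(Y) = 10*Y (V(Y) = -2*Y*(-5) = 10*Y)
z(H) = 8
n = 0 (n = -10*0 = 0)
n*z(V(6)) = 0*8 = 0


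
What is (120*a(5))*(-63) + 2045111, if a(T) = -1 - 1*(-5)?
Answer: 2014871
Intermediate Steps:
a(T) = 4 (a(T) = -1 + 5 = 4)
(120*a(5))*(-63) + 2045111 = (120*4)*(-63) + 2045111 = 480*(-63) + 2045111 = -30240 + 2045111 = 2014871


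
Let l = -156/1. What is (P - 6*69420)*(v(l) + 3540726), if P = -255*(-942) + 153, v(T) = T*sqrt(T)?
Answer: -623723669982 + 54960984*I*sqrt(39) ≈ -6.2372e+11 + 3.4323e+8*I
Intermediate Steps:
l = -156 (l = -156*1 = -156)
v(T) = T**(3/2)
P = 240363 (P = 240210 + 153 = 240363)
(P - 6*69420)*(v(l) + 3540726) = (240363 - 6*69420)*((-156)**(3/2) + 3540726) = (240363 - 416520)*(-312*I*sqrt(39) + 3540726) = -176157*(3540726 - 312*I*sqrt(39)) = -623723669982 + 54960984*I*sqrt(39)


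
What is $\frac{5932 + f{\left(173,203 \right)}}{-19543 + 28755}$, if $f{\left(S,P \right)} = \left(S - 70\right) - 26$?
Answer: $\frac{6009}{9212} \approx 0.6523$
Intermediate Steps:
$f{\left(S,P \right)} = -96 + S$ ($f{\left(S,P \right)} = \left(-70 + S\right) - 26 = -96 + S$)
$\frac{5932 + f{\left(173,203 \right)}}{-19543 + 28755} = \frac{5932 + \left(-96 + 173\right)}{-19543 + 28755} = \frac{5932 + 77}{9212} = 6009 \cdot \frac{1}{9212} = \frac{6009}{9212}$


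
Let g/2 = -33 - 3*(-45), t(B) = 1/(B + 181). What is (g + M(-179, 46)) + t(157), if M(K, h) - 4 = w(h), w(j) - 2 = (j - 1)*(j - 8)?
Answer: 648961/338 ≈ 1920.0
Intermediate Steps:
w(j) = 2 + (-1 + j)*(-8 + j) (w(j) = 2 + (j - 1)*(j - 8) = 2 + (-1 + j)*(-8 + j))
M(K, h) = 14 + h² - 9*h (M(K, h) = 4 + (10 + h² - 9*h) = 14 + h² - 9*h)
t(B) = 1/(181 + B)
g = 204 (g = 2*(-33 - 3*(-45)) = 2*(-33 + 135) = 2*102 = 204)
(g + M(-179, 46)) + t(157) = (204 + (14 + 46² - 9*46)) + 1/(181 + 157) = (204 + (14 + 2116 - 414)) + 1/338 = (204 + 1716) + 1/338 = 1920 + 1/338 = 648961/338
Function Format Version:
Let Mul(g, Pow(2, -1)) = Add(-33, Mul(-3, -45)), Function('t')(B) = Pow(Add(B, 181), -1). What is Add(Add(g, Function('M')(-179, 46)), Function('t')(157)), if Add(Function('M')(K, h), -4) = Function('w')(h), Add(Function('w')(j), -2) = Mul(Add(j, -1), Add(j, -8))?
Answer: Rational(648961, 338) ≈ 1920.0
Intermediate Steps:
Function('w')(j) = Add(2, Mul(Add(-1, j), Add(-8, j))) (Function('w')(j) = Add(2, Mul(Add(j, -1), Add(j, -8))) = Add(2, Mul(Add(-1, j), Add(-8, j))))
Function('M')(K, h) = Add(14, Pow(h, 2), Mul(-9, h)) (Function('M')(K, h) = Add(4, Add(10, Pow(h, 2), Mul(-9, h))) = Add(14, Pow(h, 2), Mul(-9, h)))
Function('t')(B) = Pow(Add(181, B), -1)
g = 204 (g = Mul(2, Add(-33, Mul(-3, -45))) = Mul(2, Add(-33, 135)) = Mul(2, 102) = 204)
Add(Add(g, Function('M')(-179, 46)), Function('t')(157)) = Add(Add(204, Add(14, Pow(46, 2), Mul(-9, 46))), Pow(Add(181, 157), -1)) = Add(Add(204, Add(14, 2116, -414)), Pow(338, -1)) = Add(Add(204, 1716), Rational(1, 338)) = Add(1920, Rational(1, 338)) = Rational(648961, 338)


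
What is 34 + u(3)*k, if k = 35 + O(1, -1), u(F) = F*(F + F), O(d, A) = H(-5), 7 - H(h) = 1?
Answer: 772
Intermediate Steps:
H(h) = 6 (H(h) = 7 - 1*1 = 7 - 1 = 6)
O(d, A) = 6
u(F) = 2*F² (u(F) = F*(2*F) = 2*F²)
k = 41 (k = 35 + 6 = 41)
34 + u(3)*k = 34 + (2*3²)*41 = 34 + (2*9)*41 = 34 + 18*41 = 34 + 738 = 772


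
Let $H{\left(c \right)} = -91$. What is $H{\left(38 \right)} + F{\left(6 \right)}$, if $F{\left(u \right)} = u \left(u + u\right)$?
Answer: $-19$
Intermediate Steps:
$F{\left(u \right)} = 2 u^{2}$ ($F{\left(u \right)} = u 2 u = 2 u^{2}$)
$H{\left(38 \right)} + F{\left(6 \right)} = -91 + 2 \cdot 6^{2} = -91 + 2 \cdot 36 = -91 + 72 = -19$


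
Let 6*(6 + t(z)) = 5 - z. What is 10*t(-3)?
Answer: -140/3 ≈ -46.667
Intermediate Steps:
t(z) = -31/6 - z/6 (t(z) = -6 + (5 - z)/6 = -6 + (5/6 - z/6) = -31/6 - z/6)
10*t(-3) = 10*(-31/6 - 1/6*(-3)) = 10*(-31/6 + 1/2) = 10*(-14/3) = -140/3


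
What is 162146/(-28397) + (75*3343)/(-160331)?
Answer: -33116868151/4552919407 ≈ -7.2738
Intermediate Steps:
162146/(-28397) + (75*3343)/(-160331) = 162146*(-1/28397) + 250725*(-1/160331) = -162146/28397 - 250725/160331 = -33116868151/4552919407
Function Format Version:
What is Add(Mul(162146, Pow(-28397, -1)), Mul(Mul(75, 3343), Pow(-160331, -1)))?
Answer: Rational(-33116868151, 4552919407) ≈ -7.2738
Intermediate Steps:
Add(Mul(162146, Pow(-28397, -1)), Mul(Mul(75, 3343), Pow(-160331, -1))) = Add(Mul(162146, Rational(-1, 28397)), Mul(250725, Rational(-1, 160331))) = Add(Rational(-162146, 28397), Rational(-250725, 160331)) = Rational(-33116868151, 4552919407)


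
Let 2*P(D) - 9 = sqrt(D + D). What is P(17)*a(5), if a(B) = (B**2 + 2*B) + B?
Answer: 180 + 20*sqrt(34) ≈ 296.62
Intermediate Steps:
P(D) = 9/2 + sqrt(2)*sqrt(D)/2 (P(D) = 9/2 + sqrt(D + D)/2 = 9/2 + sqrt(2*D)/2 = 9/2 + (sqrt(2)*sqrt(D))/2 = 9/2 + sqrt(2)*sqrt(D)/2)
a(B) = B**2 + 3*B
P(17)*a(5) = (9/2 + sqrt(2)*sqrt(17)/2)*(5*(3 + 5)) = (9/2 + sqrt(34)/2)*(5*8) = (9/2 + sqrt(34)/2)*40 = 180 + 20*sqrt(34)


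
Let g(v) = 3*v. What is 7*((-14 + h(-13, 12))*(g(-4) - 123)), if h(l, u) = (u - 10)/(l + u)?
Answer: 15120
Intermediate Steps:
h(l, u) = (-10 + u)/(l + u)
7*((-14 + h(-13, 12))*(g(-4) - 123)) = 7*((-14 + (-10 + 12)/(-13 + 12))*(3*(-4) - 123)) = 7*((-14 + 2/(-1))*(-12 - 123)) = 7*((-14 - 1*2)*(-135)) = 7*((-14 - 2)*(-135)) = 7*(-16*(-135)) = 7*2160 = 15120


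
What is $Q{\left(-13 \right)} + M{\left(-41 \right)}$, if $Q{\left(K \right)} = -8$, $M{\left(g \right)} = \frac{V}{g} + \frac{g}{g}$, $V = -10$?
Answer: $- \frac{277}{41} \approx -6.7561$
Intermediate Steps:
$M{\left(g \right)} = 1 - \frac{10}{g}$ ($M{\left(g \right)} = - \frac{10}{g} + \frac{g}{g} = - \frac{10}{g} + 1 = 1 - \frac{10}{g}$)
$Q{\left(-13 \right)} + M{\left(-41 \right)} = -8 + \frac{-10 - 41}{-41} = -8 - - \frac{51}{41} = -8 + \frac{51}{41} = - \frac{277}{41}$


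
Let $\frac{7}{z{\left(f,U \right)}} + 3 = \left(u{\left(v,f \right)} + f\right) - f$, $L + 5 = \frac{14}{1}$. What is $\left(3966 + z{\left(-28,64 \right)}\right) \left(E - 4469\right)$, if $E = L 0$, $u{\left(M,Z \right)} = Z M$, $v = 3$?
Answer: $- \frac{1541961415}{87} \approx -1.7724 \cdot 10^{7}$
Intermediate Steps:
$u{\left(M,Z \right)} = M Z$
$L = 9$ ($L = -5 + \frac{14}{1} = -5 + 14 \cdot 1 = -5 + 14 = 9$)
$E = 0$ ($E = 9 \cdot 0 = 0$)
$z{\left(f,U \right)} = \frac{7}{-3 + 3 f}$ ($z{\left(f,U \right)} = \frac{7}{-3 + \left(\left(3 f + f\right) - f\right)} = \frac{7}{-3 + \left(4 f - f\right)} = \frac{7}{-3 + 3 f}$)
$\left(3966 + z{\left(-28,64 \right)}\right) \left(E - 4469\right) = \left(3966 + \frac{7}{3 \left(-1 - 28\right)}\right) \left(0 - 4469\right) = \left(3966 + \frac{7}{3 \left(-29\right)}\right) \left(-4469\right) = \left(3966 + \frac{7}{3} \left(- \frac{1}{29}\right)\right) \left(-4469\right) = \left(3966 - \frac{7}{87}\right) \left(-4469\right) = \frac{345035}{87} \left(-4469\right) = - \frac{1541961415}{87}$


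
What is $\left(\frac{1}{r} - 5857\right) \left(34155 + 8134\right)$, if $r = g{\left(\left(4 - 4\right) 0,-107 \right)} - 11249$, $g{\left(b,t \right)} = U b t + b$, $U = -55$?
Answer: $- \frac{2786227426866}{11249} \approx -2.4769 \cdot 10^{8}$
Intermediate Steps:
$g{\left(b,t \right)} = b - 55 b t$ ($g{\left(b,t \right)} = - 55 b t + b = b - 55 b t$)
$r = -11249$ ($r = \left(4 - 4\right) 0 \left(1 - -5885\right) - 11249 = 0 \cdot 0 \left(1 + 5885\right) - 11249 = 0 \cdot 5886 - 11249 = 0 - 11249 = -11249$)
$\left(\frac{1}{r} - 5857\right) \left(34155 + 8134\right) = \left(\frac{1}{-11249} - 5857\right) \left(34155 + 8134\right) = \left(- \frac{1}{11249} - 5857\right) 42289 = \left(- \frac{65885394}{11249}\right) 42289 = - \frac{2786227426866}{11249}$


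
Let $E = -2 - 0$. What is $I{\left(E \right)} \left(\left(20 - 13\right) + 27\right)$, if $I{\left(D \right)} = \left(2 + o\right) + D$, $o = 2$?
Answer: $68$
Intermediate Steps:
$E = -2$ ($E = -2 + 0 = -2$)
$I{\left(D \right)} = 4 + D$ ($I{\left(D \right)} = \left(2 + 2\right) + D = 4 + D$)
$I{\left(E \right)} \left(\left(20 - 13\right) + 27\right) = \left(4 - 2\right) \left(\left(20 - 13\right) + 27\right) = 2 \left(7 + 27\right) = 2 \cdot 34 = 68$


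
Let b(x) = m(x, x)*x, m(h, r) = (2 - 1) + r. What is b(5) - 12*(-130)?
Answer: 1590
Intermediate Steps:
m(h, r) = 1 + r
b(x) = x*(1 + x) (b(x) = (1 + x)*x = x*(1 + x))
b(5) - 12*(-130) = 5*(1 + 5) - 12*(-130) = 5*6 + 1560 = 30 + 1560 = 1590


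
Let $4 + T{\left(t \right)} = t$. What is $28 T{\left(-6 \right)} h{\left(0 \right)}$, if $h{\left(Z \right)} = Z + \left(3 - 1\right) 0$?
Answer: $0$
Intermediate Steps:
$T{\left(t \right)} = -4 + t$
$h{\left(Z \right)} = Z$ ($h{\left(Z \right)} = Z + \left(3 - 1\right) 0 = Z + 2 \cdot 0 = Z + 0 = Z$)
$28 T{\left(-6 \right)} h{\left(0 \right)} = 28 \left(-4 - 6\right) 0 = 28 \left(-10\right) 0 = \left(-280\right) 0 = 0$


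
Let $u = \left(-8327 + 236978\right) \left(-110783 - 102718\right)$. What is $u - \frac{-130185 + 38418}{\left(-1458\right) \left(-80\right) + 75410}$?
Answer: $- \frac{9375346553757783}{192050} \approx -4.8817 \cdot 10^{10}$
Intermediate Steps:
$u = -48817217151$ ($u = 228651 \left(-110783 - 102718\right) = 228651 \left(-213501\right) = -48817217151$)
$u - \frac{-130185 + 38418}{\left(-1458\right) \left(-80\right) + 75410} = -48817217151 - \frac{-130185 + 38418}{\left(-1458\right) \left(-80\right) + 75410} = -48817217151 - - \frac{91767}{116640 + 75410} = -48817217151 - - \frac{91767}{192050} = -48817217151 + \frac{91767}{192050} = - \frac{9375346553757783}{192050}$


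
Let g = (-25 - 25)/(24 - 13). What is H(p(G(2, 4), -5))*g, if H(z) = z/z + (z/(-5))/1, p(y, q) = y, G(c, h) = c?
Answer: -30/11 ≈ -2.7273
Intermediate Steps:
H(z) = 1 - z/5 (H(z) = 1 + (z*(-⅕))*1 = 1 - z/5*1 = 1 - z/5)
g = -50/11 ≈ -4.5455
H(p(G(2, 4), -5))*g = (1 - ⅕*2)*(-50/11) = (1 - ⅖)*(-50/11) = (⅗)*(-50/11) = -30/11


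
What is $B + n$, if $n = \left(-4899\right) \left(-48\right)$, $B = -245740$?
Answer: $-10588$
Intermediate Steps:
$n = 235152$
$B + n = -245740 + 235152 = -10588$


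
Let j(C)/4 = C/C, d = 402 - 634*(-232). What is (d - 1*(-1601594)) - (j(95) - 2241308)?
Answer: 3990388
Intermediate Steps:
d = 147490 (d = 402 + 147088 = 147490)
j(C) = 4 (j(C) = 4*(C/C) = 4*1 = 4)
(d - 1*(-1601594)) - (j(95) - 2241308) = (147490 - 1*(-1601594)) - (4 - 2241308) = (147490 + 1601594) - 1*(-2241304) = 1749084 + 2241304 = 3990388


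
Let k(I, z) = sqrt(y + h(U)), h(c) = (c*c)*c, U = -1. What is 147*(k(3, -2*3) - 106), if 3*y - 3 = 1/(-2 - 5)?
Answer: -15582 + 7*I*sqrt(21) ≈ -15582.0 + 32.078*I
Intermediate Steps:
h(c) = c**3 (h(c) = c**2*c = c**3)
y = 20/21 (y = 1 + 1/(3*(-2 - 5)) = 1 + (1/3)/(-7) = 1 + (1/3)*(-1/7) = 1 - 1/21 = 20/21 ≈ 0.95238)
k(I, z) = I*sqrt(21)/21 (k(I, z) = sqrt(20/21 + (-1)**3) = sqrt(20/21 - 1) = sqrt(-1/21) = I*sqrt(21)/21)
147*(k(3, -2*3) - 106) = 147*(I*sqrt(21)/21 - 106) = 147*(-106 + I*sqrt(21)/21) = -15582 + 7*I*sqrt(21)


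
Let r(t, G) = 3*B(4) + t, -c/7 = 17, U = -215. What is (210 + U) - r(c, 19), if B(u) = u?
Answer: 102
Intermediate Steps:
c = -119 (c = -7*17 = -119)
r(t, G) = 12 + t (r(t, G) = 3*4 + t = 12 + t)
(210 + U) - r(c, 19) = (210 - 215) - (12 - 119) = -5 - 1*(-107) = -5 + 107 = 102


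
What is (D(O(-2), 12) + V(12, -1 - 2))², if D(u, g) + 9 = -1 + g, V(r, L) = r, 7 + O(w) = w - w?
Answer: 196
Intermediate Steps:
O(w) = -7 (O(w) = -7 + (w - w) = -7 + 0 = -7)
D(u, g) = -10 + g (D(u, g) = -9 + (-1 + g) = -10 + g)
(D(O(-2), 12) + V(12, -1 - 2))² = ((-10 + 12) + 12)² = (2 + 12)² = 14² = 196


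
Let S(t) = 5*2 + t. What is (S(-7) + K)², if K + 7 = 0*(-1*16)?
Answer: 16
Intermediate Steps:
S(t) = 10 + t
K = -7 (K = -7 + 0*(-1*16) = -7 + 0*(-16) = -7 + 0 = -7)
(S(-7) + K)² = ((10 - 7) - 7)² = (3 - 7)² = (-4)² = 16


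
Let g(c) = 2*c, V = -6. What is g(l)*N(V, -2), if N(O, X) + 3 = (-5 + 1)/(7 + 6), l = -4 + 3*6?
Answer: -1204/13 ≈ -92.615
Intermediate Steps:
l = 14 (l = -4 + 18 = 14)
N(O, X) = -43/13 (N(O, X) = -3 + (-5 + 1)/(7 + 6) = -3 - 4/13 = -43/13)
g(l)*N(V, -2) = (2*14)*(-43/13) = 28*(-43/13) = -1204/13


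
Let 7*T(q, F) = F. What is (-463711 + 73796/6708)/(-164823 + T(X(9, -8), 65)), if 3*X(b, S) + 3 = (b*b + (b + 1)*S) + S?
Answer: 2721687143/967374096 ≈ 2.8135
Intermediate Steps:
X(b, S) = -1 + S/3 + b²/3 + S*(1 + b)/3 (X(b, S) = -1 + ((b*b + (b + 1)*S) + S)/3 = -1 + ((b² + (1 + b)*S) + S)/3 = -1 + ((b² + S*(1 + b)) + S)/3 = -1 + (S + b² + S*(1 + b))/3 = -1 + (S/3 + b²/3 + S*(1 + b)/3) = -1 + S/3 + b²/3 + S*(1 + b)/3)
T(q, F) = F/7
(-463711 + 73796/6708)/(-164823 + T(X(9, -8), 65)) = (-463711 + 73796/6708)/(-164823 + (⅐)*65) = (-463711 + 73796*(1/6708))/(-164823 + 65/7) = (-463711 + 18449/1677)/(-1153696/7) = -777624898/1677*(-7/1153696) = 2721687143/967374096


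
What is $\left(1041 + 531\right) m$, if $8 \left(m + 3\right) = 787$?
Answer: $\frac{299859}{2} \approx 1.4993 \cdot 10^{5}$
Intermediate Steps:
$m = \frac{763}{8}$ ($m = -3 + \frac{1}{8} \cdot 787 = -3 + \frac{787}{8} = \frac{763}{8} \approx 95.375$)
$\left(1041 + 531\right) m = \left(1041 + 531\right) \frac{763}{8} = 1572 \cdot \frac{763}{8} = \frac{299859}{2}$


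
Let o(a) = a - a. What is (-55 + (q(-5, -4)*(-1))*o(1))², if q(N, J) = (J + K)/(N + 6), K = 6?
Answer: 3025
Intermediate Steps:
o(a) = 0
q(N, J) = (6 + J)/(6 + N) (q(N, J) = (J + 6)/(N + 6) = (6 + J)/(6 + N))
(-55 + (q(-5, -4)*(-1))*o(1))² = (-55 + (((6 - 4)/(6 - 5))*(-1))*0)² = (-55 + ((2/1)*(-1))*0)² = (-55 + ((1*2)*(-1))*0)² = (-55 + (2*(-1))*0)² = (-55 - 2*0)² = (-55 + 0)² = (-55)² = 3025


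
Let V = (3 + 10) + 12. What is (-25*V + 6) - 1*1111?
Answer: -1730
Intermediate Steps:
V = 25 (V = 13 + 12 = 25)
(-25*V + 6) - 1*1111 = (-25*25 + 6) - 1*1111 = (-625 + 6) - 1111 = -619 - 1111 = -1730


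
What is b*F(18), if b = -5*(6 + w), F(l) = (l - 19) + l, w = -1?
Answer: -425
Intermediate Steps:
F(l) = -19 + 2*l (F(l) = (-19 + l) + l = -19 + 2*l)
b = -25 (b = -5*(6 - 1) = -5*5 = -25)
b*F(18) = -25*(-19 + 2*18) = -25*(-19 + 36) = -25*17 = -425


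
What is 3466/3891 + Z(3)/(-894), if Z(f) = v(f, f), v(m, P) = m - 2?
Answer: 343857/386506 ≈ 0.88966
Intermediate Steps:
v(m, P) = -2 + m
Z(f) = -2 + f
3466/3891 + Z(3)/(-894) = 3466/3891 + (-2 + 3)/(-894) = 3466*(1/3891) + 1*(-1/894) = 3466/3891 - 1/894 = 343857/386506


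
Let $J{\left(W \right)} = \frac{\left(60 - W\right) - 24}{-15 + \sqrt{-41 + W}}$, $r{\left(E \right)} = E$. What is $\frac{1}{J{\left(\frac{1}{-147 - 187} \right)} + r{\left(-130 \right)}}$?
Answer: $- \frac{12055062}{1591701085} + \frac{37 i \sqrt{4574130}}{1591701085} \approx -0.0075737 + 4.9716 \cdot 10^{-5} i$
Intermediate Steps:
$J{\left(W \right)} = \frac{36 - W}{-15 + \sqrt{-41 + W}}$
$\frac{1}{J{\left(\frac{1}{-147 - 187} \right)} + r{\left(-130 \right)}} = \frac{1}{\frac{36 - \frac{1}{-147 - 187}}{-15 + \sqrt{-41 + \frac{1}{-147 - 187}}} - 130} = \frac{1}{\frac{36 - \frac{1}{-334}}{-15 + \sqrt{-41 + \frac{1}{-334}}} - 130} = \frac{1}{\frac{36 - - \frac{1}{334}}{-15 + \sqrt{-41 - \frac{1}{334}}} - 130} = \frac{1}{\frac{36 + \frac{1}{334}}{-15 + \sqrt{- \frac{13695}{334}}} - 130} = \frac{1}{\frac{1}{-15 + \frac{i \sqrt{4574130}}{334}} \cdot \frac{12025}{334} - 130} = \frac{1}{\frac{12025}{334 \left(-15 + \frac{i \sqrt{4574130}}{334}\right)} - 130} = \frac{1}{-130 + \frac{12025}{334 \left(-15 + \frac{i \sqrt{4574130}}{334}\right)}}$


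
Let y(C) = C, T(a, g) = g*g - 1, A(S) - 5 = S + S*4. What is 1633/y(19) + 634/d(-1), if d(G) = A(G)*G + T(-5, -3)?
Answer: 12555/76 ≈ 165.20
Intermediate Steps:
A(S) = 5 + 5*S (A(S) = 5 + (S + S*4) = 5 + (S + 4*S) = 5 + 5*S)
T(a, g) = -1 + g² (T(a, g) = g² - 1 = -1 + g²)
d(G) = 8 + G*(5 + 5*G) (d(G) = (5 + 5*G)*G + (-1 + (-3)²) = G*(5 + 5*G) + (-1 + 9) = G*(5 + 5*G) + 8 = 8 + G*(5 + 5*G))
1633/y(19) + 634/d(-1) = 1633/19 + 634/(8 + 5*(-1)*(1 - 1)) = 1633*(1/19) + 634/(8 + 5*(-1)*0) = 1633/19 + 634/(8 + 0) = 1633/19 + 634/8 = 1633/19 + 634*(⅛) = 1633/19 + 317/4 = 12555/76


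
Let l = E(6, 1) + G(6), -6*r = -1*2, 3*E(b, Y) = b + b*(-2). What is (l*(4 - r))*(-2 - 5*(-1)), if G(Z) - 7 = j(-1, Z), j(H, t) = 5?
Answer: 110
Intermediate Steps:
E(b, Y) = -b/3 (E(b, Y) = (b + b*(-2))/3 = (b - 2*b)/3 = (-b)/3 = -b/3)
G(Z) = 12 (G(Z) = 7 + 5 = 12)
r = ⅓ (r = -(-1)*2/6 = -⅙*(-2) = ⅓ ≈ 0.33333)
l = 10 (l = -⅓*6 + 12 = -2 + 12 = 10)
(l*(4 - r))*(-2 - 5*(-1)) = (10*(4 - 1*⅓))*(-2 - 5*(-1)) = (10*(4 - ⅓))*(-2 + 5) = (10*(11/3))*3 = (110/3)*3 = 110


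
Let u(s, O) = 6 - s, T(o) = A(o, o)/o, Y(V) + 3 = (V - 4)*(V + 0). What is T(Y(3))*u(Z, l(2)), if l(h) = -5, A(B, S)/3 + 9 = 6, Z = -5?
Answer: 33/2 ≈ 16.500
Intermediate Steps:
Y(V) = -3 + V*(-4 + V) (Y(V) = -3 + (V - 4)*(V + 0) = -3 + (-4 + V)*V = -3 + V*(-4 + V))
A(B, S) = -9 (A(B, S) = -27 + 3*6 = -27 + 18 = -9)
T(o) = -9/o
T(Y(3))*u(Z, l(2)) = (-9/(-3 + 3**2 - 4*3))*(6 - 1*(-5)) = (-9/(-3 + 9 - 12))*(6 + 5) = -9/(-6)*11 = -9*(-1/6)*11 = (3/2)*11 = 33/2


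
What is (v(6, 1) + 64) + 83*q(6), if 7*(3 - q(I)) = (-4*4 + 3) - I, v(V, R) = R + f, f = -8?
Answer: 3719/7 ≈ 531.29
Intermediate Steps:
v(V, R) = -8 + R (v(V, R) = R - 8 = -8 + R)
q(I) = 34/7 + I/7 (q(I) = 3 - ((-4*4 + 3) - I)/7 = 3 - ((-16 + 3) - I)/7 = 3 - (-13 - I)/7 = 3 + (13/7 + I/7) = 34/7 + I/7)
(v(6, 1) + 64) + 83*q(6) = ((-8 + 1) + 64) + 83*(34/7 + (1/7)*6) = (-7 + 64) + 83*(34/7 + 6/7) = 57 + 83*(40/7) = 57 + 3320/7 = 3719/7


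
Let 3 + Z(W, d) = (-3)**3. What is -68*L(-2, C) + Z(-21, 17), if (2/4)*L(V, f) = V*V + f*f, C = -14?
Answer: -27230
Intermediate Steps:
L(V, f) = 2*V**2 + 2*f**2 (L(V, f) = 2*(V*V + f*f) = 2*(V**2 + f**2) = 2*V**2 + 2*f**2)
Z(W, d) = -30 (Z(W, d) = -3 + (-3)**3 = -3 - 27 = -30)
-68*L(-2, C) + Z(-21, 17) = -68*(2*(-2)**2 + 2*(-14)**2) - 30 = -68*(2*4 + 2*196) - 30 = -68*(8 + 392) - 30 = -68*400 - 30 = -27200 - 30 = -27230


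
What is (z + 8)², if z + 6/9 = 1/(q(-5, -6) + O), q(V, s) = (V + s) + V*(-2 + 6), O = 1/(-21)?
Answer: 203946961/3825936 ≈ 53.306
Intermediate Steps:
O = -1/21 ≈ -0.047619
q(V, s) = s + 5*V (q(V, s) = (V + s) + V*4 = (V + s) + 4*V = s + 5*V)
z = -1367/1956 (z = -⅔ + 1/((-6 + 5*(-5)) - 1/21) = -⅔ + 1/((-6 - 25) - 1/21) = -⅔ + 1/(-31 - 1/21) = -⅔ + 1/(-652/21) = -⅔ - 21/652 = -1367/1956 ≈ -0.69888)
(z + 8)² = (-1367/1956 + 8)² = (14281/1956)² = 203946961/3825936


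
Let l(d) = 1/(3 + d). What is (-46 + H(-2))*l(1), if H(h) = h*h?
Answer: -21/2 ≈ -10.500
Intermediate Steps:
H(h) = h²
(-46 + H(-2))*l(1) = (-46 + (-2)²)/(3 + 1) = (-46 + 4)/4 = -42*¼ = -21/2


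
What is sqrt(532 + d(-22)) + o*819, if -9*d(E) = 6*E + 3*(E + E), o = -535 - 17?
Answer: -452088 + 2*sqrt(1263)/3 ≈ -4.5206e+5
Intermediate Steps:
o = -552
d(E) = -4*E/3 (d(E) = -(6*E + 3*(E + E))/9 = -(6*E + 3*(2*E))/9 = -(6*E + 6*E)/9 = -4*E/3)
sqrt(532 + d(-22)) + o*819 = sqrt(532 - 4/3*(-22)) - 552*819 = sqrt(532 + 88/3) - 452088 = sqrt(1684/3) - 452088 = 2*sqrt(1263)/3 - 452088 = -452088 + 2*sqrt(1263)/3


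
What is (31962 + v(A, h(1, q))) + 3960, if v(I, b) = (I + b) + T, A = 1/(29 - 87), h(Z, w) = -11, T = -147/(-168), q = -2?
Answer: 8331551/232 ≈ 35912.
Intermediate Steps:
T = 7/8 (T = -147*(-1/168) = 7/8 ≈ 0.87500)
A = -1/58 (A = 1/(-58) = -1/58 ≈ -0.017241)
v(I, b) = 7/8 + I + b (v(I, b) = (I + b) + 7/8 = 7/8 + I + b)
(31962 + v(A, h(1, q))) + 3960 = (31962 + (7/8 - 1/58 - 11)) + 3960 = (31962 - 2353/232) + 3960 = 7412831/232 + 3960 = 8331551/232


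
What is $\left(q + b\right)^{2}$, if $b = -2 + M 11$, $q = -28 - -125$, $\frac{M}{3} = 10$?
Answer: $180625$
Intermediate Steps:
$M = 30$ ($M = 3 \cdot 10 = 30$)
$q = 97$ ($q = -28 + 125 = 97$)
$b = 328$ ($b = -2 + 30 \cdot 11 = -2 + 330 = 328$)
$\left(q + b\right)^{2} = \left(97 + 328\right)^{2} = 425^{2} = 180625$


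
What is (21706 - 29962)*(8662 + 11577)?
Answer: -167093184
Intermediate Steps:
(21706 - 29962)*(8662 + 11577) = -8256*20239 = -167093184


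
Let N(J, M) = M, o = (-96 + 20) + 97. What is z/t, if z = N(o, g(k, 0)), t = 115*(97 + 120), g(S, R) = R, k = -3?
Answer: 0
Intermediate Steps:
o = 21 (o = -76 + 97 = 21)
t = 24955 (t = 115*217 = 24955)
z = 0
z/t = 0/24955 = 0*(1/24955) = 0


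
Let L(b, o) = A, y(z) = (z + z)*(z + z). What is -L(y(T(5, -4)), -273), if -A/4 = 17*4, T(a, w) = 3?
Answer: 272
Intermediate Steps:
y(z) = 4*z² (y(z) = (2*z)*(2*z) = 4*z²)
A = -272 (A = -68*4 = -4*68 = -272)
L(b, o) = -272
-L(y(T(5, -4)), -273) = -1*(-272) = 272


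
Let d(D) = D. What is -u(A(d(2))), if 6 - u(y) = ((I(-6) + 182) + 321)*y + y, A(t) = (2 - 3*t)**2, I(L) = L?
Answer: 7962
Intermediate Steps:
u(y) = 6 - 498*y (u(y) = 6 - (((-6 + 182) + 321)*y + y) = 6 - ((176 + 321)*y + y) = 6 - (497*y + y) = 6 - 498*y)
-u(A(d(2))) = -(6 - 498*(-2 + 3*2)**2) = -(6 - 498*(-2 + 6)**2) = -(6 - 498*4**2) = -(6 - 498*16) = -(6 - 7968) = -1*(-7962) = 7962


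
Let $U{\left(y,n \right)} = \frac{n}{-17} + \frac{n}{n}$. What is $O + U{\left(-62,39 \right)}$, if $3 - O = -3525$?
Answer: $\frac{59954}{17} \approx 3526.7$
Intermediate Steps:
$O = 3528$ ($O = 3 - -3525 = 3 + 3525 = 3528$)
$U{\left(y,n \right)} = 1 - \frac{n}{17}$ ($U{\left(y,n \right)} = n \left(- \frac{1}{17}\right) + 1 = - \frac{n}{17} + 1 = 1 - \frac{n}{17}$)
$O + U{\left(-62,39 \right)} = 3528 + \left(1 - \frac{39}{17}\right) = 3528 - \frac{22}{17} = \frac{59954}{17}$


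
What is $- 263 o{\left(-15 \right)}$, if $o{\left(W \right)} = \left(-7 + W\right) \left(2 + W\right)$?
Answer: $-75218$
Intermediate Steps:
$- 263 o{\left(-15 \right)} = - 263 \left(-14 + \left(-15\right)^{2} - -75\right) = - 263 \left(-14 + 225 + 75\right) = \left(-263\right) 286 = -75218$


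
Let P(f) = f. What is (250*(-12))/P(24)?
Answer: -125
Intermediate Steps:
(250*(-12))/P(24) = (250*(-12))/24 = -3000*1/24 = -125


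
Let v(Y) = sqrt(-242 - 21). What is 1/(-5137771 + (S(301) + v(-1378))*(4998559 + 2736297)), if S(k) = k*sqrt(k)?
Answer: 1/(-5137771 + 2328191656*sqrt(301) + 7734856*I*sqrt(263)) ≈ 2.476e-11 - 7.69e-14*I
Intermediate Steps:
v(Y) = I*sqrt(263) (v(Y) = sqrt(-263) = I*sqrt(263))
S(k) = k**(3/2)
1/(-5137771 + (S(301) + v(-1378))*(4998559 + 2736297)) = 1/(-5137771 + (301**(3/2) + I*sqrt(263))*(4998559 + 2736297)) = 1/(-5137771 + (301*sqrt(301) + I*sqrt(263))*7734856) = 1/(-5137771 + (2328191656*sqrt(301) + 7734856*I*sqrt(263))) = 1/(-5137771 + 2328191656*sqrt(301) + 7734856*I*sqrt(263))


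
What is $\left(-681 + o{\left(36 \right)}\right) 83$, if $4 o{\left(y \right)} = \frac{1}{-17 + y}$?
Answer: $- \frac{4295665}{76} \approx -56522.0$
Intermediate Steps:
$o{\left(y \right)} = \frac{1}{4 \left(-17 + y\right)}$
$\left(-681 + o{\left(36 \right)}\right) 83 = \left(-681 + \frac{1}{4 \left(-17 + 36\right)}\right) 83 = \left(-681 + \frac{1}{4 \cdot 19}\right) 83 = \left(-681 + \frac{1}{4} \cdot \frac{1}{19}\right) 83 = \left(-681 + \frac{1}{76}\right) 83 = \left(- \frac{51755}{76}\right) 83 = - \frac{4295665}{76}$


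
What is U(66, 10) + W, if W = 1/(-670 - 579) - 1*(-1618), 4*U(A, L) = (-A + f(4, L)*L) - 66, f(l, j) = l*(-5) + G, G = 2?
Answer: 1923459/1249 ≈ 1540.0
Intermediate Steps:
f(l, j) = 2 - 5*l (f(l, j) = l*(-5) + 2 = -5*l + 2 = 2 - 5*l)
U(A, L) = -33/2 - 9*L/2 - A/4 (U(A, L) = ((-A + (2 - 5*4)*L) - 66)/4 = ((-A + (2 - 20)*L) - 66)/4 = ((-A - 18*L) - 66)/4 = (-66 - A - 18*L)/4 = -33/2 - 9*L/2 - A/4)
W = 2020881/1249 (W = 1/(-1249) + 1618 = -1/1249 + 1618 = 2020881/1249 ≈ 1618.0)
U(66, 10) + W = (-33/2 - 9/2*10 - ¼*66) + 2020881/1249 = (-33/2 - 45 - 33/2) + 2020881/1249 = -78 + 2020881/1249 = 1923459/1249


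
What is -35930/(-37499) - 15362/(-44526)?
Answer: 1087939409/834840237 ≈ 1.3032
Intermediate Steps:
-35930/(-37499) - 15362/(-44526) = -35930*(-1/37499) - 15362*(-1/44526) = 35930/37499 + 7681/22263 = 1087939409/834840237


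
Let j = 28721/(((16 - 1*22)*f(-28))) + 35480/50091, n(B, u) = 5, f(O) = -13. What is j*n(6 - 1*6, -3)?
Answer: 2402385085/1302366 ≈ 1844.6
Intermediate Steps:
j = 480477017/1302366 (j = 28721/(((16 - 1*22)*(-13))) + 35480/50091 = 28721/(((16 - 22)*(-13))) + 35480*(1/50091) = 28721/((-6*(-13))) + 35480/50091 = 28721/78 + 35480/50091 = 480477017/1302366 ≈ 368.93)
j*n(6 - 1*6, -3) = (480477017/1302366)*5 = 2402385085/1302366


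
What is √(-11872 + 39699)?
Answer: √27827 ≈ 166.81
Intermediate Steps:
√(-11872 + 39699) = √27827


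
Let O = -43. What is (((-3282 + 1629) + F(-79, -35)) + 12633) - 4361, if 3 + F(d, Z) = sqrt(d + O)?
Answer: 6616 + I*sqrt(122) ≈ 6616.0 + 11.045*I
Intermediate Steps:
F(d, Z) = -3 + sqrt(-43 + d) (F(d, Z) = -3 + sqrt(d - 43) = -3 + sqrt(-43 + d))
(((-3282 + 1629) + F(-79, -35)) + 12633) - 4361 = (((-3282 + 1629) + (-3 + sqrt(-43 - 79))) + 12633) - 4361 = ((-1653 + (-3 + sqrt(-122))) + 12633) - 4361 = ((-1653 + (-3 + I*sqrt(122))) + 12633) - 4361 = ((-1656 + I*sqrt(122)) + 12633) - 4361 = (10977 + I*sqrt(122)) - 4361 = 6616 + I*sqrt(122)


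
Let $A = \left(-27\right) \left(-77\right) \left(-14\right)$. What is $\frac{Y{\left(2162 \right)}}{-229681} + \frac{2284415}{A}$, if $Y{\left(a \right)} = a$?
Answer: $- \frac{74964235541}{955013598} \approx -78.495$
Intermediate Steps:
$A = -29106$ ($A = 2079 \left(-14\right) = -29106$)
$\frac{Y{\left(2162 \right)}}{-229681} + \frac{2284415}{A} = \frac{2162}{-229681} + \frac{2284415}{-29106} = 2162 \left(- \frac{1}{229681}\right) + 2284415 \left(- \frac{1}{29106}\right) = - \frac{2162}{229681} - \frac{326345}{4158} = - \frac{74964235541}{955013598}$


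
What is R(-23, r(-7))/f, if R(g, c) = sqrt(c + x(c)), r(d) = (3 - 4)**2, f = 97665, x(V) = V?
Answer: sqrt(2)/97665 ≈ 1.4480e-5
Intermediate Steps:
r(d) = 1 (r(d) = (-1)**2 = 1)
R(g, c) = sqrt(2)*sqrt(c) (R(g, c) = sqrt(c + c) = sqrt(2*c) = sqrt(2)*sqrt(c))
R(-23, r(-7))/f = (sqrt(2)*sqrt(1))/97665 = (sqrt(2)*1)*(1/97665) = sqrt(2)*(1/97665) = sqrt(2)/97665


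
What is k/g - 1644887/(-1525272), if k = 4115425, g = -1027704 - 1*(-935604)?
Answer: -6806276031/156086168 ≈ -43.606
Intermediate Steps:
g = -92100 (g = -1027704 + 935604 = -92100)
k/g - 1644887/(-1525272) = 4115425/(-92100) - 1644887/(-1525272) = 4115425*(-1/92100) - 1644887*(-1/1525272) = -164617/3684 + 1644887/1525272 = -6806276031/156086168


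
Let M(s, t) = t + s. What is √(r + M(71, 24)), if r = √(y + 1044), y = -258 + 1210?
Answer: √(95 + 2*√499) ≈ 11.818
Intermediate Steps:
y = 952
M(s, t) = s + t
r = 2*√499 (r = √(952 + 1044) = √1996 = 2*√499 ≈ 44.677)
√(r + M(71, 24)) = √(2*√499 + (71 + 24)) = √(2*√499 + 95) = √(95 + 2*√499)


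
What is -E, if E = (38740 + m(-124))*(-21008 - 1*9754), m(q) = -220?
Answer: 1184952240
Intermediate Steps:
E = -1184952240 (E = (38740 - 220)*(-21008 - 1*9754) = 38520*(-21008 - 9754) = 38520*(-30762) = -1184952240)
-E = -1*(-1184952240) = 1184952240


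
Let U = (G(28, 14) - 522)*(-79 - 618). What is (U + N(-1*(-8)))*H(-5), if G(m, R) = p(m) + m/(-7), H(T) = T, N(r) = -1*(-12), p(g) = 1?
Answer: -1829685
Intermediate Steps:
N(r) = 12
G(m, R) = 1 - m/7 (G(m, R) = 1 + m/(-7) = 1 + m*(-⅐) = 1 - m/7)
U = 365925 (U = ((1 - ⅐*28) - 522)*(-79 - 618) = ((1 - 4) - 522)*(-697) = (-3 - 522)*(-697) = -525*(-697) = 365925)
(U + N(-1*(-8)))*H(-5) = (365925 + 12)*(-5) = 365937*(-5) = -1829685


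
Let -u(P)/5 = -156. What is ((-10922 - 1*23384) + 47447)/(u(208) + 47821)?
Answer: 13141/48601 ≈ 0.27039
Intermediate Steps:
u(P) = 780 (u(P) = -5*(-156) = 780)
((-10922 - 1*23384) + 47447)/(u(208) + 47821) = ((-10922 - 1*23384) + 47447)/(780 + 47821) = ((-10922 - 23384) + 47447)/48601 = (-34306 + 47447)*(1/48601) = 13141*(1/48601) = 13141/48601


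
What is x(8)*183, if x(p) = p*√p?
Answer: 2928*√2 ≈ 4140.8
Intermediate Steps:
x(p) = p^(3/2)
x(8)*183 = 8^(3/2)*183 = (16*√2)*183 = 2928*√2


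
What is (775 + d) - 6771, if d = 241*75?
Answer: 12079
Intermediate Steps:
d = 18075
(775 + d) - 6771 = (775 + 18075) - 6771 = 18850 - 6771 = 12079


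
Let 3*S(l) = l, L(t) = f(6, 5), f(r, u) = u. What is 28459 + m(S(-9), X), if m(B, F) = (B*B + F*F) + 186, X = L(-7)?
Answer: 28679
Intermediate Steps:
L(t) = 5
S(l) = l/3
X = 5
m(B, F) = 186 + B**2 + F**2 (m(B, F) = (B**2 + F**2) + 186 = 186 + B**2 + F**2)
28459 + m(S(-9), X) = 28459 + (186 + ((1/3)*(-9))**2 + 5**2) = 28459 + (186 + (-3)**2 + 25) = 28459 + (186 + 9 + 25) = 28459 + 220 = 28679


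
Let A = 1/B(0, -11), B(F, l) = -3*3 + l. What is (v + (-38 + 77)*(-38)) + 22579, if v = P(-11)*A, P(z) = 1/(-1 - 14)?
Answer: 6329101/300 ≈ 21097.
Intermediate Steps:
B(F, l) = -9 + l
A = -1/20 (A = 1/(-9 - 11) = 1/(-20) = -1/20 ≈ -0.050000)
P(z) = -1/15 (P(z) = 1/(-15) = -1/15)
v = 1/300 (v = -1/15*(-1/20) = 1/300 ≈ 0.0033333)
(v + (-38 + 77)*(-38)) + 22579 = (1/300 + (-38 + 77)*(-38)) + 22579 = (1/300 + 39*(-38)) + 22579 = (1/300 - 1482) + 22579 = -444599/300 + 22579 = 6329101/300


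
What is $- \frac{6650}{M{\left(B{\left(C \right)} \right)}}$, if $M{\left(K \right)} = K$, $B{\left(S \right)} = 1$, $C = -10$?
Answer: $-6650$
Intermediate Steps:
$- \frac{6650}{M{\left(B{\left(C \right)} \right)}} = - \frac{6650}{1} = \left(-6650\right) 1 = -6650$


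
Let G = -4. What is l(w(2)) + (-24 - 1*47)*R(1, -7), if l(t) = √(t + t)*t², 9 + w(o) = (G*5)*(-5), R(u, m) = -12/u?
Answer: 852 + 8281*√182 ≈ 1.1257e+5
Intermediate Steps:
w(o) = 91 (w(o) = -9 - 4*5*(-5) = -9 - 20*(-5) = -9 + 100 = 91)
l(t) = √2*t^(5/2) (l(t) = √(2*t)*t² = (√2*√t)*t² = √2*t^(5/2))
l(w(2)) + (-24 - 1*47)*R(1, -7) = √2*91^(5/2) + (-24 - 1*47)*(-12/1) = √2*(8281*√91) + (-24 - 47)*(-12*1) = 8281*√182 - 71*(-12) = 8281*√182 + 852 = 852 + 8281*√182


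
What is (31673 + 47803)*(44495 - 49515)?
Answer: -398969520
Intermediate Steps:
(31673 + 47803)*(44495 - 49515) = 79476*(-5020) = -398969520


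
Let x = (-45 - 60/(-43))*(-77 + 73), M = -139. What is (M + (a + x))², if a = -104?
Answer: 8696601/1849 ≈ 4703.4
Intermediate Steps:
x = 7500/43 (x = (-45 - 60*(-1/43))*(-4) = (-45 + 60/43)*(-4) = -1875/43*(-4) = 7500/43 ≈ 174.42)
(M + (a + x))² = (-139 + (-104 + 7500/43))² = (-139 + 3028/43)² = (-2949/43)² = 8696601/1849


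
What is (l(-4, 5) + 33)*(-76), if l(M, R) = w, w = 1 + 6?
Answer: -3040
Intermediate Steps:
w = 7
l(M, R) = 7
(l(-4, 5) + 33)*(-76) = (7 + 33)*(-76) = 40*(-76) = -3040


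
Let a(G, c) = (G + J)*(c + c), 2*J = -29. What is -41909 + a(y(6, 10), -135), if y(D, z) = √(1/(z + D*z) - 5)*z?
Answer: -37994 - 270*I*√24430/7 ≈ -37994.0 - 6028.8*I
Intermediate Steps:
J = -29/2 (J = (½)*(-29) = -29/2 ≈ -14.500)
y(D, z) = z*√(-5 + 1/(z + D*z)) (y(D, z) = √(-5 + 1/(z + D*z))*z = z*√(-5 + 1/(z + D*z)))
a(G, c) = 2*c*(-29/2 + G) (a(G, c) = (G - 29/2)*(c + c) = (-29/2 + G)*(2*c) = 2*c*(-29/2 + G))
-41909 + a(y(6, 10), -135) = -41909 - 135*(-29 + 2*(10*√((1 - 5*10 - 5*6*10)/(10*(1 + 6))))) = -41909 - 135*(-29 + 2*(10*√((⅒)*(1 - 50 - 300)/7))) = -41909 - 135*(-29 + 2*(10*√((⅒)*(⅐)*(-349)))) = -41909 - 135*(-29 + 2*(10*√(-349/70))) = -41909 - 135*(-29 + 2*(10*(I*√24430/70))) = -41909 - 135*(-29 + 2*(I*√24430/7)) = -41909 - 135*(-29 + 2*I*√24430/7) = -41909 + (3915 - 270*I*√24430/7) = -37994 - 270*I*√24430/7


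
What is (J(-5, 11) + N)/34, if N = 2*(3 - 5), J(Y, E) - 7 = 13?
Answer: 8/17 ≈ 0.47059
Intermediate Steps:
J(Y, E) = 20 (J(Y, E) = 7 + 13 = 20)
N = -4 (N = 2*(-2) = -4)
(J(-5, 11) + N)/34 = (20 - 4)/34 = (1/34)*16 = 8/17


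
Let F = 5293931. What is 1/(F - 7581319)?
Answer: -1/2287388 ≈ -4.3718e-7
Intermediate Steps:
1/(F - 7581319) = 1/(5293931 - 7581319) = 1/(-2287388) = -1/2287388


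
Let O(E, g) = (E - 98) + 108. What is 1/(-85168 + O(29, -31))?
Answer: -1/85129 ≈ -1.1747e-5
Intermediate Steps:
O(E, g) = 10 + E (O(E, g) = (-98 + E) + 108 = 10 + E)
1/(-85168 + O(29, -31)) = 1/(-85168 + (10 + 29)) = 1/(-85168 + 39) = 1/(-85129) = -1/85129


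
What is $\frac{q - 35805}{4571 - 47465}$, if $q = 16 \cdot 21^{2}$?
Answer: $\frac{9583}{14298} \approx 0.67023$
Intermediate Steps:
$q = 7056$ ($q = 16 \cdot 441 = 7056$)
$\frac{q - 35805}{4571 - 47465} = \frac{7056 - 35805}{4571 - 47465} = - \frac{28749}{-42894} = \left(-28749\right) \left(- \frac{1}{42894}\right) = \frac{9583}{14298}$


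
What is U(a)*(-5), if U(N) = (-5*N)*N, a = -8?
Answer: 1600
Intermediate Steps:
U(N) = -5*N²
U(a)*(-5) = -5*(-8)²*(-5) = -5*64*(-5) = -320*(-5) = 1600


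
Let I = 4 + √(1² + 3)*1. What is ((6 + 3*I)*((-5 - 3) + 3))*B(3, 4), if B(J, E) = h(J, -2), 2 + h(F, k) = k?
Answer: 480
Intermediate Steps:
h(F, k) = -2 + k
B(J, E) = -4 (B(J, E) = -2 - 2 = -4)
I = 6 (I = 4 + √(1 + 3)*1 = 4 + √4*1 = 4 + 2*1 = 4 + 2 = 6)
((6 + 3*I)*((-5 - 3) + 3))*B(3, 4) = ((6 + 3*6)*((-5 - 3) + 3))*(-4) = ((6 + 18)*(-8 + 3))*(-4) = (24*(-5))*(-4) = -120*(-4) = 480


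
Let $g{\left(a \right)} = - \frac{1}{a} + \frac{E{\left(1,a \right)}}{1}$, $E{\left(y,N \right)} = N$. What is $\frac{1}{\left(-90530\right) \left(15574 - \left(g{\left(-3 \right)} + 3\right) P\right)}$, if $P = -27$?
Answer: $- \frac{1}{1410728990} \approx -7.0885 \cdot 10^{-10}$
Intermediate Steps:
$g{\left(a \right)} = a - \frac{1}{a}$ ($g{\left(a \right)} = - \frac{1}{a} + \frac{a}{1} = - \frac{1}{a} + a 1 = - \frac{1}{a} + a = a - \frac{1}{a}$)
$\frac{1}{\left(-90530\right) \left(15574 - \left(g{\left(-3 \right)} + 3\right) P\right)} = \frac{1}{\left(-90530\right) \left(15574 - \left(\left(-3 - \frac{1}{-3}\right) + 3\right) \left(-27\right)\right)} = - \frac{1}{90530 \left(15574 - \left(\left(-3 - - \frac{1}{3}\right) + 3\right) \left(-27\right)\right)} = - \frac{1}{90530 \left(15574 - \left(\left(-3 + \frac{1}{3}\right) + 3\right) \left(-27\right)\right)} = - \frac{1}{90530 \left(15574 - \left(- \frac{8}{3} + 3\right) \left(-27\right)\right)} = - \frac{1}{90530 \left(15574 - \frac{1}{3} \left(-27\right)\right)} = - \frac{1}{90530 \left(15574 - -9\right)} = - \frac{1}{90530 \left(15574 + 9\right)} = - \frac{1}{90530 \cdot 15583} = \left(- \frac{1}{90530}\right) \frac{1}{15583} = - \frac{1}{1410728990}$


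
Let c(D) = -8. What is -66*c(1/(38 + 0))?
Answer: 528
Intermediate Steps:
-66*c(1/(38 + 0)) = -66*(-8) = 528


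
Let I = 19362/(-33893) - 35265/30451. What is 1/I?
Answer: -1032075743/1784828907 ≈ -0.57825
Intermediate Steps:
I = -1784828907/1032075743 (I = 19362*(-1/33893) - 35265*1/30451 = -19362/33893 - 35265/30451 = -1784828907/1032075743 ≈ -1.7294)
1/I = 1/(-1784828907/1032075743) = -1032075743/1784828907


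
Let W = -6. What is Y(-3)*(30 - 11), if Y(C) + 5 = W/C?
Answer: -57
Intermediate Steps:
Y(C) = -5 - 6/C
Y(-3)*(30 - 11) = (-5 - 6/(-3))*(30 - 11) = (-5 - 6*(-⅓))*19 = (-5 + 2)*19 = -3*19 = -57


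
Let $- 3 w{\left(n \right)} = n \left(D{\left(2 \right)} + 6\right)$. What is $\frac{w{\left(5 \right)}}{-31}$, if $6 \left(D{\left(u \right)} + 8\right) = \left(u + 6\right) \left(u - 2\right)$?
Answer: $- \frac{10}{93} \approx -0.10753$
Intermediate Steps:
$D{\left(u \right)} = -8 + \frac{\left(-2 + u\right) \left(6 + u\right)}{6}$ ($D{\left(u \right)} = -8 + \frac{\left(u + 6\right) \left(u - 2\right)}{6} = -8 + \frac{\left(6 + u\right) \left(-2 + u\right)}{6} = -8 + \frac{\left(-2 + u\right) \left(6 + u\right)}{6}$)
$w{\left(n \right)} = \frac{2 n}{3}$ ($w{\left(n \right)} = - \frac{n \left(\left(-10 + \frac{2^{2}}{6} + \frac{2}{3} \cdot 2\right) + 6\right)}{3} = - \frac{n \left(\left(-10 + \frac{1}{6} \cdot 4 + \frac{4}{3}\right) + 6\right)}{3} = - \frac{n \left(\left(-10 + \frac{2}{3} + \frac{4}{3}\right) + 6\right)}{3} = - \frac{n \left(-8 + 6\right)}{3} = - \frac{n \left(-2\right)}{3} = - \frac{\left(-2\right) n}{3} = \frac{2 n}{3}$)
$\frac{w{\left(5 \right)}}{-31} = \frac{\frac{2}{3} \cdot 5}{-31} = \frac{10}{3} \left(- \frac{1}{31}\right) = - \frac{10}{93}$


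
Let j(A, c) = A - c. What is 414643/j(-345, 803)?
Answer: -414643/1148 ≈ -361.19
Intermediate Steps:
414643/j(-345, 803) = 414643/(-345 - 1*803) = 414643/(-345 - 803) = 414643/(-1148) = 414643*(-1/1148) = -414643/1148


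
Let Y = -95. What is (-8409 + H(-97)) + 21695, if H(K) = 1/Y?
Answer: 1262169/95 ≈ 13286.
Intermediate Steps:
H(K) = -1/95 (H(K) = 1/(-95) = -1/95)
(-8409 + H(-97)) + 21695 = (-8409 - 1/95) + 21695 = -798856/95 + 21695 = 1262169/95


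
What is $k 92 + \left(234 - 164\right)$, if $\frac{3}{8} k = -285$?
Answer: $-69850$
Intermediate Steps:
$k = -760$ ($k = \frac{8}{3} \left(-285\right) = -760$)
$k 92 + \left(234 - 164\right) = \left(-760\right) 92 + \left(234 - 164\right) = -69920 + 70 = -69850$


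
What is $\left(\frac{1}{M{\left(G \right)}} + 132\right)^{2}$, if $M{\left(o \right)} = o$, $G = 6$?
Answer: $\frac{628849}{36} \approx 17468.0$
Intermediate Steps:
$\left(\frac{1}{M{\left(G \right)}} + 132\right)^{2} = \left(\frac{1}{6} + 132\right)^{2} = \left(\frac{793}{6}\right)^{2} = \frac{628849}{36}$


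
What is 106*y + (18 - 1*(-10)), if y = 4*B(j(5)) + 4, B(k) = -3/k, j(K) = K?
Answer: 988/5 ≈ 197.60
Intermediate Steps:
y = 8/5 (y = 4*(-3/5) + 4 = 4*(-3*⅕) + 4 = 4*(-⅗) + 4 = -12/5 + 4 = 8/5 ≈ 1.6000)
106*y + (18 - 1*(-10)) = 106*(8/5) + (18 - 1*(-10)) = 848/5 + (18 + 10) = 848/5 + 28 = 988/5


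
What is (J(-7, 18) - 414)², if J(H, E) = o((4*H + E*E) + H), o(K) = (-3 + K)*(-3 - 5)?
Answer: 7300804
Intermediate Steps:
o(K) = 24 - 8*K (o(K) = (-3 + K)*(-8) = 24 - 8*K)
J(H, E) = 24 - 40*H - 8*E² (J(H, E) = 24 - 8*((4*H + E*E) + H) = 24 - 8*((4*H + E²) + H) = 24 - 8*((E² + 4*H) + H) = 24 - 8*(E² + 5*H) = 24 + (-40*H - 8*E²) = 24 - 40*H - 8*E²)
(J(-7, 18) - 414)² = ((24 - 40*(-7) - 8*18²) - 414)² = ((24 + 280 - 8*324) - 414)² = ((24 + 280 - 2592) - 414)² = (-2288 - 414)² = (-2702)² = 7300804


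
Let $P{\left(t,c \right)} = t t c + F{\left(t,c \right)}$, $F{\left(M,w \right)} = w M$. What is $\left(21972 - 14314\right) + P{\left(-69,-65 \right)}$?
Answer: $-297322$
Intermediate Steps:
$F{\left(M,w \right)} = M w$
$P{\left(t,c \right)} = c t + c t^{2}$ ($P{\left(t,c \right)} = t t c + t c = t^{2} c + c t = c t^{2} + c t = c t + c t^{2}$)
$\left(21972 - 14314\right) + P{\left(-69,-65 \right)} = \left(21972 - 14314\right) - - 4485 \left(1 - 69\right) = 7658 - \left(-4485\right) \left(-68\right) = 7658 - 304980 = -297322$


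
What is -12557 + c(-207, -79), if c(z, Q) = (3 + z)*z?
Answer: 29671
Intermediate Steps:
c(z, Q) = z*(3 + z)
-12557 + c(-207, -79) = -12557 - 207*(3 - 207) = -12557 - 207*(-204) = -12557 + 42228 = 29671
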